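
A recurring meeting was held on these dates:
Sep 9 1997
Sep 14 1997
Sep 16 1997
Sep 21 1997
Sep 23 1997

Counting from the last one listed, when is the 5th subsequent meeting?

Oct 12 1997

Gaps: 5, 2, 5, 2 days — not constant, but cyclic with period 2.
The events fall on every Tuesday and Sunday.
The following Sunday is Sep 28 1997.
Next Tuesday: Sep 30 1997.
Next Sunday: Oct 5 1997.
The following Tuesday is Oct 7 1997.
The following Sunday is Oct 12 1997.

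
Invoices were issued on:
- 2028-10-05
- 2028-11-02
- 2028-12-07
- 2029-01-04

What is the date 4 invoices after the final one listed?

Gaps: 28, 35, 28 days — a mix of 28 and 35. Every date is a Thursday.
Each is the 1st Thursday of its month.
February 2029 — 1st Thursday is 2029-02-01.
1st Thursday of March 2029: 2029-03-01.
April 2029 — 1st Thursday is 2029-04-05.
May 2029 — 1st Thursday is 2029-05-03.

2029-05-03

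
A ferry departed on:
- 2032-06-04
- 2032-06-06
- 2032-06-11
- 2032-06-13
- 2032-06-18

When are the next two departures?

2032-06-20, 2032-06-25

The gap pattern 2, 5, 2, 5 repeats every 2 events.
These are the Fridays and Sundays of each week.
Next Sunday: 2032-06-20.
The following Friday is 2032-06-25.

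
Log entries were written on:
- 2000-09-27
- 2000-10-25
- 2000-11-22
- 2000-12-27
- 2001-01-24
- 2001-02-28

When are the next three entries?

2001-03-28, 2001-04-25, 2001-05-23

Gaps: 28, 28, 35, 28, 35 days — a mix of 28 and 35. Every date is a Wednesday.
Each is the 4th Wednesday of its month.
March 2001 — 4th Wednesday is 2001-03-28.
April 2001 — 4th Wednesday is 2001-04-25.
May 2001 — 4th Wednesday is 2001-05-23.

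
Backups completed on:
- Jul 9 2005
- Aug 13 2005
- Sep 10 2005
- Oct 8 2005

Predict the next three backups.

These are Saturdays at 28- or 35-day spacing (35, 28, 28).
The pattern: 2nd Saturday of the month.
2nd Saturday of November 2005: Nov 12 2005.
2nd Saturday of December 2005: Dec 10 2005.
January 2006 — 2nd Saturday is Jan 14 2006.

Nov 12 2005, Dec 10 2005, Jan 14 2006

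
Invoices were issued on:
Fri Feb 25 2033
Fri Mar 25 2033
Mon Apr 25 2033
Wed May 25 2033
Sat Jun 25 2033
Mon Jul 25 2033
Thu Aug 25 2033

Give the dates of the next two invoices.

Each date is the 25th; the gaps (28, 31, 30, 31, 30, 31) track the month lengths.
The rule is the 25th of each month.
Next: September 2033 → Sun Sep 25 2033.
Next: October 2033 → Tue Oct 25 2033.

Sun Sep 25 2033, Tue Oct 25 2033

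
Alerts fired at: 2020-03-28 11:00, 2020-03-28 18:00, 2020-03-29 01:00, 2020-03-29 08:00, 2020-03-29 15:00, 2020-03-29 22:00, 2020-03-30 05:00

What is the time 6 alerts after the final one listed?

The interval is a steady 7 hours (7, 7, 7, 7, 7, 7).
2020-03-30 05:00 + 7 h = 2020-03-30 12:00.
2020-03-30 12:00 + 7 h = 2020-03-30 19:00.
2020-03-30 19:00 + 7 h = 2020-03-31 02:00.
2020-03-31 02:00 + 7 h = 2020-03-31 09:00.
2020-03-31 09:00 + 7 h = 2020-03-31 16:00.
2020-03-31 16:00 + 7 h = 2020-03-31 23:00.

2020-03-31 23:00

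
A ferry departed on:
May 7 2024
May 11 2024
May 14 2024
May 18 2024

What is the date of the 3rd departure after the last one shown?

May 28 2024

Gaps: 4, 3, 4 days — not constant, but cyclic with period 2.
The events fall on every Tuesday and Saturday.
The following Tuesday is May 21 2024.
Next Saturday: May 25 2024.
The following Tuesday is May 28 2024.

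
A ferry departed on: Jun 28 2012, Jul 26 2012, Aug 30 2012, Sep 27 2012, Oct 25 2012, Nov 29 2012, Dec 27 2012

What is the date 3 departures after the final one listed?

Mar 28 2013

Every date is a Thursday; gaps 28, 35, 28, 28, 35, 28 days.
Each is the last Thursday of its month (at least one falls on the 29th or later, ruling out '4th Thursday').
January 2013 ends with Thursday Jan 31 2013.
Last Thursday of February 2013: Feb 28 2013.
March 2013 ends with Thursday Mar 28 2013.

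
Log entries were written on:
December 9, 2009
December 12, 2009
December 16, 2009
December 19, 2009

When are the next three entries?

December 23, 2009; December 26, 2009; December 30, 2009

Gaps: 3, 4, 3 days — not constant, but cyclic with period 2.
The events fall on every Wednesday and Saturday.
Next Wednesday: December 23, 2009.
Next Saturday: December 26, 2009.
The following Wednesday is December 30, 2009.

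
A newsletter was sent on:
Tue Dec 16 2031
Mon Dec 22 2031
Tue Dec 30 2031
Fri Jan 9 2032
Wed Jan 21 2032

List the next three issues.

Wed Feb 4 2032, Fri Feb 20 2032, Tue Mar 9 2032

Gaps: 6, 8, 10, 12 days — each gap is 2 larger than the previous one.
Next gap: 14 days. Wed Jan 21 2032 + 14 days = Wed Feb 4 2032.
Next gap: 16 days. Wed Feb 4 2032 + 16 days = Fri Feb 20 2032.
Next gap: 18 days. Fri Feb 20 2032 + 18 days = Tue Mar 9 2032.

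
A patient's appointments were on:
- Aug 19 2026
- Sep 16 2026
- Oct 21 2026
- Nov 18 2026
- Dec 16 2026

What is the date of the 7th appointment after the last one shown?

Jul 21 2027

Gaps: 28, 35, 28, 28 days — a mix of 28 and 35. Every date is a Wednesday.
Each is the 3rd Wednesday of its month.
January 2027 — 3rd Wednesday is Jan 20 2027.
3rd Wednesday of February 2027: Feb 17 2027.
3rd Wednesday of March 2027: Mar 17 2027.
3rd Wednesday of April 2027: Apr 21 2027.
May 2027 — 3rd Wednesday is May 19 2027.
3rd Wednesday of June 2027: Jun 16 2027.
July 2027 — 3rd Wednesday is Jul 21 2027.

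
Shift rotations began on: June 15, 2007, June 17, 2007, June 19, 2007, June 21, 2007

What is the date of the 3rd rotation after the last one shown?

June 27, 2007

Every event comes 2 days after the last (2, 2, 2).
June 21, 2007 + 2 days = June 23, 2007.
June 23, 2007 + 2 days = June 25, 2007.
June 25, 2007 + 2 days = June 27, 2007.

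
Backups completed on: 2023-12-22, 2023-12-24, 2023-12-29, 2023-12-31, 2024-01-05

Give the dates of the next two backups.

2024-01-07, 2024-01-12

The gap pattern 2, 5, 2, 5 repeats every 2 events.
These are the Fridays and Sundays of each week.
The following Sunday is 2024-01-07.
Next Friday: 2024-01-12.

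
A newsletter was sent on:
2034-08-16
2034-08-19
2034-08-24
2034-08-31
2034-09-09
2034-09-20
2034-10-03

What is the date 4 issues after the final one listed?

2034-12-14

Intervals are 3, 5, 7, 9, 11, 13 days — an arithmetic progression with common difference 2.
Next gap: 15 days. 2034-10-03 + 15 days = 2034-10-18.
Next gap: 17 days. 2034-10-18 + 17 days = 2034-11-04.
Next gap: 19 days. 2034-11-04 + 19 days = 2034-11-23.
Next gap: 21 days. 2034-11-23 + 21 days = 2034-12-14.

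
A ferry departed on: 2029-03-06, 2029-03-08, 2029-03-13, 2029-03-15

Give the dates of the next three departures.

2029-03-20, 2029-03-22, 2029-03-27

Every event lands on a Tuesday or Thursday (gaps cycle 2, 5, 2).
So the schedule is: every Tuesday and Thursday.
Next Tuesday: 2029-03-20.
Next Thursday: 2029-03-22.
The following Tuesday is 2029-03-27.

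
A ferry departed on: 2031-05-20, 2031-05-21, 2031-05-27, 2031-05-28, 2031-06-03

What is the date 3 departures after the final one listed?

Every event lands on a Tuesday or Wednesday (gaps cycle 1, 6, 1, 6).
So the schedule is: every Tuesday and Wednesday.
Next Wednesday: 2031-06-04.
Next Tuesday: 2031-06-10.
The following Wednesday is 2031-06-11.

2031-06-11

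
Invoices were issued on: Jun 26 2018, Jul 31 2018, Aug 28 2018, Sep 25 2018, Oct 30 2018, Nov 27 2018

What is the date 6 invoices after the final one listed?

May 28 2019

All Tuesdays; the gaps (35, 28, 28, 35, 28) vary with month length.
This is the last Tuesday of each month.
Last Tuesday of December 2018: Dec 25 2018.
January 2019 ends with Tuesday Jan 29 2019.
February 2019 ends with Tuesday Feb 26 2019.
March 2019 ends with Tuesday Mar 26 2019.
Last Tuesday of April 2019: Apr 30 2019.
Last Tuesday of May 2019: May 28 2019.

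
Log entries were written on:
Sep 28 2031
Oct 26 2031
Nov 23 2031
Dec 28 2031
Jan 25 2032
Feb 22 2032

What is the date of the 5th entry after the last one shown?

These are Sundays at 28- or 35-day spacing (28, 28, 35, 28, 28).
The pattern: 4th Sunday of the month.
March 2032 — 4th Sunday is Mar 28 2032.
4th Sunday of April 2032: Apr 25 2032.
4th Sunday of May 2032: May 23 2032.
June 2032 — 4th Sunday is Jun 27 2032.
4th Sunday of July 2032: Jul 25 2032.

Jul 25 2032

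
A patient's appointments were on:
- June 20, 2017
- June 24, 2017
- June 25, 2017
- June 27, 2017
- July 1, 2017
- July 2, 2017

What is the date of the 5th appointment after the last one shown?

Gaps: 4, 1, 2, 4, 1 days — not constant, but cyclic with period 3.
The events fall on every Tuesday, Saturday and Sunday.
Next Tuesday: July 4, 2017.
Next Saturday: July 8, 2017.
The following Sunday is July 9, 2017.
The following Tuesday is July 11, 2017.
The following Saturday is July 15, 2017.

July 15, 2017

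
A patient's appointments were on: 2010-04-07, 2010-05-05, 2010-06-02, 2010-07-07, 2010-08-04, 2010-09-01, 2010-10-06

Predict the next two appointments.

All dates are Wednesdays, 28, 28, 35, 28, 28, 35 days apart.
Specifically, the 1st Wednesday of each month.
1st Wednesday of November 2010: 2010-11-03.
December 2010 — 1st Wednesday is 2010-12-01.

2010-11-03, 2010-12-01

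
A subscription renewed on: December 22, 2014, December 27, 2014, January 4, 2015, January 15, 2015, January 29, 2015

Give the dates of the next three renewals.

February 15, 2015; March 7, 2015; March 30, 2015

Gaps: 5, 8, 11, 14 days — each gap is 3 larger than the previous one.
Next gap: 17 days. January 29, 2015 + 17 days = February 15, 2015.
Next gap: 20 days. February 15, 2015 + 20 days = March 7, 2015.
Next gap: 23 days. March 7, 2015 + 23 days = March 30, 2015.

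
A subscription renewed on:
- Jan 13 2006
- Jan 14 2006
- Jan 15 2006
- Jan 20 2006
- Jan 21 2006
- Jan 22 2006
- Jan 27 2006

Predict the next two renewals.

Jan 28 2006, Jan 29 2006

The gap pattern 1, 1, 5, 1, 1, 5 repeats every 3 events.
These are the Fridays, Saturdays and Sundays of each week.
The following Saturday is Jan 28 2006.
The following Sunday is Jan 29 2006.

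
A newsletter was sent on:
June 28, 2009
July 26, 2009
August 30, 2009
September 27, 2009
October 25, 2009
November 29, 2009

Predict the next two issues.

December 27, 2009; January 31, 2010

All Sundays; the gaps (28, 35, 28, 28, 35) vary with month length.
This is the last Sunday of each month.
December 2009 ends with Sunday December 27, 2009.
January 2010 ends with Sunday January 31, 2010.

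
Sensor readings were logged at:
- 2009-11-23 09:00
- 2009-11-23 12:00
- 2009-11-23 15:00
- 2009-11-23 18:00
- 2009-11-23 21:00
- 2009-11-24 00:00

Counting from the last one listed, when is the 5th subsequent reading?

2009-11-24 15:00

Spacing: 3, 3, 3, 3, 3 h — constant 3 h.
2009-11-24 00:00 + 3 h = 2009-11-24 03:00.
2009-11-24 03:00 + 3 h = 2009-11-24 06:00.
2009-11-24 06:00 + 3 h = 2009-11-24 09:00.
2009-11-24 09:00 + 3 h = 2009-11-24 12:00.
2009-11-24 12:00 + 3 h = 2009-11-24 15:00.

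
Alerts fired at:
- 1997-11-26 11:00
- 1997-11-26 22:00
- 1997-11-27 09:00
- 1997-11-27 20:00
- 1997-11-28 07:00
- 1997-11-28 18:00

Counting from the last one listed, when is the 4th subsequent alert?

1997-11-30 14:00

Gaps: 11, 11, 11, 11, 11 hours — each event is 11 hours after the previous one.
1997-11-28 18:00 + 11 h = 1997-11-29 05:00.
1997-11-29 05:00 + 11 h = 1997-11-29 16:00.
1997-11-29 16:00 + 11 h = 1997-11-30 03:00.
1997-11-30 03:00 + 11 h = 1997-11-30 14:00.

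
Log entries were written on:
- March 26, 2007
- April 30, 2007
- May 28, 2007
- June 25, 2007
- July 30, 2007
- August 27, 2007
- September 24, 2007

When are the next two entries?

October 29, 2007; November 26, 2007

These are Mondays with 35, 28, 28, 35, 28, 28-day gaps.
Each is the final Monday of its month — April 30, 2007 is past the 28th, so '4th Monday' doesn't fit.
October 2007 ends with Monday October 29, 2007.
Last Monday of November 2007: November 26, 2007.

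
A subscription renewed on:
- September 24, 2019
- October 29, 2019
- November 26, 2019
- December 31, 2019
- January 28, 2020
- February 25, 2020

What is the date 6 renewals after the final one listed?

August 25, 2020

Every date is a Tuesday; gaps 35, 28, 35, 28, 28 days.
Each is the last Tuesday of its month (at least one falls on the 29th or later, ruling out '4th Tuesday').
March 2020 ends with Tuesday March 31, 2020.
April 2020 ends with Tuesday April 28, 2020.
May 2020 ends with Tuesday May 26, 2020.
Last Tuesday of June 2020: June 30, 2020.
July 2020 ends with Tuesday July 28, 2020.
Last Tuesday of August 2020: August 25, 2020.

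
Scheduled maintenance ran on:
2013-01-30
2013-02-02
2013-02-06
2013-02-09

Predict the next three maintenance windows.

Every event lands on a Wednesday or Saturday (gaps cycle 3, 4, 3).
So the schedule is: every Wednesday and Saturday.
Next Wednesday: 2013-02-13.
The following Saturday is 2013-02-16.
Next Wednesday: 2013-02-20.

2013-02-13, 2013-02-16, 2013-02-20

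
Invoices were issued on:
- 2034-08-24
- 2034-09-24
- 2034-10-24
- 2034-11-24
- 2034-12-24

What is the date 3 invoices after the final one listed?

2035-03-24

Gaps: 31, 30, 31, 30 days — not constant. Every event is on the 24th of the month.
Pattern: the 24th of each month.
January 2035: 2035-01-24.
Next: February 2035 → 2035-02-24.
Next: March 2035 → 2035-03-24.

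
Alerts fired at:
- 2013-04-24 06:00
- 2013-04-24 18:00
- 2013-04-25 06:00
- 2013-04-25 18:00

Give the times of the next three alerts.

2013-04-26 06:00, 2013-04-26 18:00, 2013-04-27 06:00

The interval is a steady 12 hours (12, 12, 12).
2013-04-25 18:00 + 12 h = 2013-04-26 06:00.
2013-04-26 06:00 + 12 h = 2013-04-26 18:00.
2013-04-26 18:00 + 12 h = 2013-04-27 06:00.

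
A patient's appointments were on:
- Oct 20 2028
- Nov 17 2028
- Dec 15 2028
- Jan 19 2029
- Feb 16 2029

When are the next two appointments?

These are Fridays at 28- or 35-day spacing (28, 28, 35, 28).
The pattern: 3rd Friday of the month.
March 2029 — 3rd Friday is Mar 16 2029.
3rd Friday of April 2029: Apr 20 2029.

Mar 16 2029, Apr 20 2029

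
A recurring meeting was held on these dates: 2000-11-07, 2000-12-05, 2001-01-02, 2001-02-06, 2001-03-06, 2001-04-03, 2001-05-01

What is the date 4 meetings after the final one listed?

Gaps: 28, 28, 35, 28, 28, 28 days — a mix of 28 and 35. Every date is a Tuesday.
Each is the 1st Tuesday of its month.
June 2001 — 1st Tuesday is 2001-06-05.
1st Tuesday of July 2001: 2001-07-03.
1st Tuesday of August 2001: 2001-08-07.
1st Tuesday of September 2001: 2001-09-04.

2001-09-04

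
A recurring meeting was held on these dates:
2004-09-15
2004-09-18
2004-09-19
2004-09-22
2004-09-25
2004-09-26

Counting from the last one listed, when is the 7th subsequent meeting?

2004-10-13

The gap pattern 3, 1, 3, 3, 1 repeats every 3 events.
These are the Wednesdays, Saturdays and Sundays of each week.
Next Wednesday: 2004-09-29.
The following Saturday is 2004-10-02.
Next Sunday: 2004-10-03.
The following Wednesday is 2004-10-06.
The following Saturday is 2004-10-09.
The following Sunday is 2004-10-10.
The following Wednesday is 2004-10-13.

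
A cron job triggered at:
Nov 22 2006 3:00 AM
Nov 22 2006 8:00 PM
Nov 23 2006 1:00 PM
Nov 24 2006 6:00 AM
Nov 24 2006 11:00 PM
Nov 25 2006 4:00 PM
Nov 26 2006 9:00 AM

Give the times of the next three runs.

Spacing: 17, 17, 17, 17, 17, 17 h — constant 17 h.
Nov 26 2006 9:00 AM + 17 h = Nov 27 2006 2:00 AM.
Nov 27 2006 2:00 AM + 17 h = Nov 27 2006 7:00 PM.
Nov 27 2006 7:00 PM + 17 h = Nov 28 2006 12:00 PM.

Nov 27 2006 2:00 AM, Nov 27 2006 7:00 PM, Nov 28 2006 12:00 PM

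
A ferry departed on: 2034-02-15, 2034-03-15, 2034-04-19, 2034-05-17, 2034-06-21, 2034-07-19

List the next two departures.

2034-08-16, 2034-09-20

Gaps: 28, 35, 28, 35, 28 days — a mix of 28 and 35. Every date is a Wednesday.
Each is the 3rd Wednesday of its month.
3rd Wednesday of August 2034: 2034-08-16.
September 2034 — 3rd Wednesday is 2034-09-20.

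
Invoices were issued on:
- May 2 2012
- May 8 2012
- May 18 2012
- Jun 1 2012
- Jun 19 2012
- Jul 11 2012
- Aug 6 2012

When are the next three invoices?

The spacing grows by 4 each time: 6, 10, 14, 18, 22, 26 days.
Next gap: 30 days. Aug 6 2012 + 30 days = Sep 5 2012.
Next gap: 34 days. Sep 5 2012 + 34 days = Oct 9 2012.
Next gap: 38 days. Oct 9 2012 + 38 days = Nov 16 2012.

Sep 5 2012, Oct 9 2012, Nov 16 2012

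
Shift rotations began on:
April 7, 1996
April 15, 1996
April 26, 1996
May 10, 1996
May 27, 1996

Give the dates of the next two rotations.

June 16, 1996; July 9, 1996

Gaps: 8, 11, 14, 17 days — each gap is 3 larger than the previous one.
Next gap: 20 days. May 27, 1996 + 20 days = June 16, 1996.
Next gap: 23 days. June 16, 1996 + 23 days = July 9, 1996.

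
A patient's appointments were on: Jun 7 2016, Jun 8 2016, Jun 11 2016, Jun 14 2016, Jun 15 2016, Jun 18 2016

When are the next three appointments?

Jun 21 2016, Jun 22 2016, Jun 25 2016

Every event lands on a Tuesday or Wednesday or Saturday (gaps cycle 1, 3, 3, 1, 3).
So the schedule is: every Tuesday, Wednesday and Saturday.
The following Tuesday is Jun 21 2016.
Next Wednesday: Jun 22 2016.
Next Saturday: Jun 25 2016.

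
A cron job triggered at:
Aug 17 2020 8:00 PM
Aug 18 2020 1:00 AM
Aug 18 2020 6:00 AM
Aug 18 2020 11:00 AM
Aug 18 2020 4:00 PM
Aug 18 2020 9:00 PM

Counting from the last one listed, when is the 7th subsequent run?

Spacing: 5, 5, 5, 5, 5 h — constant 5 h.
Aug 18 2020 9:00 PM + 5 h = Aug 19 2020 2:00 AM.
Aug 19 2020 2:00 AM + 5 h = Aug 19 2020 7:00 AM.
Aug 19 2020 7:00 AM + 5 h = Aug 19 2020 12:00 PM.
Aug 19 2020 12:00 PM + 5 h = Aug 19 2020 5:00 PM.
Aug 19 2020 5:00 PM + 5 h = Aug 19 2020 10:00 PM.
Aug 19 2020 10:00 PM + 5 h = Aug 20 2020 3:00 AM.
Aug 20 2020 3:00 AM + 5 h = Aug 20 2020 8:00 AM.

Aug 20 2020 8:00 AM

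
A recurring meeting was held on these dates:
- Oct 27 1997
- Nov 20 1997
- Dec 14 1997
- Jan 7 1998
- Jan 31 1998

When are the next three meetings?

Every event comes 24 days after the last (24, 24, 24, 24).
Jan 31 1998 + 24 days = Feb 24 1998.
Feb 24 1998 + 24 days = Mar 20 1998.
Mar 20 1998 + 24 days = Apr 13 1998.

Feb 24 1998, Mar 20 1998, Apr 13 1998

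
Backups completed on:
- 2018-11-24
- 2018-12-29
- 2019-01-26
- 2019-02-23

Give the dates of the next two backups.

Every date is a Saturday; gaps 35, 28, 28 days.
Each is the last Saturday of its month (at least one falls on the 29th or later, ruling out '4th Saturday').
Last Saturday of March 2019: 2019-03-30.
April 2019 ends with Saturday 2019-04-27.

2019-03-30, 2019-04-27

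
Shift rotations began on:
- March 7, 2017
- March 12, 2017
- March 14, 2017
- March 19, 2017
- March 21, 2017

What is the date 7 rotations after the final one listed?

April 16, 2017

The gap pattern 5, 2, 5, 2 repeats every 2 events.
These are the Tuesdays and Sundays of each week.
Next Sunday: March 26, 2017.
Next Tuesday: March 28, 2017.
The following Sunday is April 2, 2017.
Next Tuesday: April 4, 2017.
The following Sunday is April 9, 2017.
The following Tuesday is April 11, 2017.
The following Sunday is April 16, 2017.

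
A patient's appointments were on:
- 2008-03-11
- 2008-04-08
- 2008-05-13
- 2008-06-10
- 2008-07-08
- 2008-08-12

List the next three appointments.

2008-09-09, 2008-10-14, 2008-11-11

Gaps: 28, 35, 28, 28, 35 days — a mix of 28 and 35. Every date is a Tuesday.
Each is the 2nd Tuesday of its month.
2nd Tuesday of September 2008: 2008-09-09.
2nd Tuesday of October 2008: 2008-10-14.
2nd Tuesday of November 2008: 2008-11-11.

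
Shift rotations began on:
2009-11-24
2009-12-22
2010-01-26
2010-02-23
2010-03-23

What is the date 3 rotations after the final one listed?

2010-06-22

These are Tuesdays at 28- or 35-day spacing (28, 35, 28, 28).
The pattern: 4th Tuesday of the month.
April 2010 — 4th Tuesday is 2010-04-27.
4th Tuesday of May 2010: 2010-05-25.
4th Tuesday of June 2010: 2010-06-22.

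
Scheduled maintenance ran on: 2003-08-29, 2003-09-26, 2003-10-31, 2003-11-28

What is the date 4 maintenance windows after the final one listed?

All Fridays; the gaps (28, 35, 28) vary with month length.
This is the last Friday of each month.
December 2003 ends with Friday 2003-12-26.
Last Friday of January 2004: 2004-01-30.
February 2004 ends with Friday 2004-02-27.
Last Friday of March 2004: 2004-03-26.

2004-03-26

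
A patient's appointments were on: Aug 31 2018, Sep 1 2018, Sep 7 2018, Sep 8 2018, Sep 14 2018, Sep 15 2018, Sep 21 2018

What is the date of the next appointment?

Sep 22 2018

Gaps: 1, 6, 1, 6, 1, 6 days — not constant, but cyclic with period 2.
The events fall on every Friday and Saturday.
The following Saturday is Sep 22 2018.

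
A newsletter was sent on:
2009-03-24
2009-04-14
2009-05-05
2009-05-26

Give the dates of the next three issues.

Every event comes 21 days after the last (21, 21, 21).
2009-05-26 + 21 days = 2009-06-16.
2009-06-16 + 21 days = 2009-07-07.
2009-07-07 + 21 days = 2009-07-28.

2009-06-16, 2009-07-07, 2009-07-28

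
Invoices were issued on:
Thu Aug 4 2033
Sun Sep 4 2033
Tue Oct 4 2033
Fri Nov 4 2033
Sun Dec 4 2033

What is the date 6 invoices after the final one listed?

Gaps: 31, 30, 31, 30 days — not constant. Every event is on the 4th of the month.
Pattern: the 4th of each month.
Next: January 2034 → Wed Jan 4 2034.
Next: February 2034 → Sat Feb 4 2034.
March 2034: Sat Mar 4 2034.
Next: April 2034 → Tue Apr 4 2034.
Next: May 2034 → Thu May 4 2034.
Next: June 2034 → Sun Jun 4 2034.

Sun Jun 4 2034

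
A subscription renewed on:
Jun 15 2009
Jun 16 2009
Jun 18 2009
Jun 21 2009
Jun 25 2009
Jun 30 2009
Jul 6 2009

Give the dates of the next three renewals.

Intervals are 1, 2, 3, 4, 5, 6 days — an arithmetic progression with common difference 1.
Next gap: 7 days. Jul 6 2009 + 7 days = Jul 13 2009.
Next gap: 8 days. Jul 13 2009 + 8 days = Jul 21 2009.
Next gap: 9 days. Jul 21 2009 + 9 days = Jul 30 2009.

Jul 13 2009, Jul 21 2009, Jul 30 2009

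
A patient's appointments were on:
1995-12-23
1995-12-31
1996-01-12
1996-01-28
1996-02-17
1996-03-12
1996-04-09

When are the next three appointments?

The spacing grows by 4 each time: 8, 12, 16, 20, 24, 28 days.
Next gap: 32 days. 1996-04-09 + 32 days = 1996-05-11.
Next gap: 36 days. 1996-05-11 + 36 days = 1996-06-16.
Next gap: 40 days. 1996-06-16 + 40 days = 1996-07-26.

1996-05-11, 1996-06-16, 1996-07-26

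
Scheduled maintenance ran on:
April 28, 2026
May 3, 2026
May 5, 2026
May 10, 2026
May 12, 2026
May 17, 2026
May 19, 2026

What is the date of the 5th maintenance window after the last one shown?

June 7, 2026

Every event lands on a Tuesday or Sunday (gaps cycle 5, 2, 5, 2, 5, 2).
So the schedule is: every Tuesday and Sunday.
Next Sunday: May 24, 2026.
The following Tuesday is May 26, 2026.
Next Sunday: May 31, 2026.
The following Tuesday is June 2, 2026.
The following Sunday is June 7, 2026.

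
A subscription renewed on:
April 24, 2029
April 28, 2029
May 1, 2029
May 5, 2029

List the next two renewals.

Gaps: 4, 3, 4 days — not constant, but cyclic with period 2.
The events fall on every Tuesday and Saturday.
Next Tuesday: May 8, 2029.
The following Saturday is May 12, 2029.

May 8, 2029; May 12, 2029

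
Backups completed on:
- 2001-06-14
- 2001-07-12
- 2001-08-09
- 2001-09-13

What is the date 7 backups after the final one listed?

These are Thursdays at 28- or 35-day spacing (28, 28, 35).
The pattern: 2nd Thursday of the month.
2nd Thursday of October 2001: 2001-10-11.
November 2001 — 2nd Thursday is 2001-11-08.
December 2001 — 2nd Thursday is 2001-12-13.
2nd Thursday of January 2002: 2002-01-10.
February 2002 — 2nd Thursday is 2002-02-14.
2nd Thursday of March 2002: 2002-03-14.
2nd Thursday of April 2002: 2002-04-11.

2002-04-11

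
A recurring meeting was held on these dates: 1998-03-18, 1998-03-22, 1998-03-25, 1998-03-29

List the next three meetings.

Every event lands on a Wednesday or Sunday (gaps cycle 4, 3, 4).
So the schedule is: every Wednesday and Sunday.
Next Wednesday: 1998-04-01.
Next Sunday: 1998-04-05.
The following Wednesday is 1998-04-08.

1998-04-01, 1998-04-05, 1998-04-08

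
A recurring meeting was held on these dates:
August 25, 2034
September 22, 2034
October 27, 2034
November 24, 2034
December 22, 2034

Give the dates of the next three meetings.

January 26, 2035; February 23, 2035; March 23, 2035

All dates are Fridays, 28, 35, 28, 28 days apart.
Specifically, the 4th Friday of each month.
4th Friday of January 2035: January 26, 2035.
4th Friday of February 2035: February 23, 2035.
4th Friday of March 2035: March 23, 2035.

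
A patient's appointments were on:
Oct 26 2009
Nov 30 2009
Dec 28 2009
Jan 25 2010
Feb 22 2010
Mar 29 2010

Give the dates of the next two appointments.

Every date is a Monday; gaps 35, 28, 28, 28, 35 days.
Each is the last Monday of its month (at least one falls on the 29th or later, ruling out '4th Monday').
Last Monday of April 2010: Apr 26 2010.
May 2010 ends with Monday May 31 2010.

Apr 26 2010, May 31 2010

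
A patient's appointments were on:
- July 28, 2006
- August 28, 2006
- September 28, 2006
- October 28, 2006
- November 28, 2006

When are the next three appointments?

Each date is the 28th; the gaps (31, 31, 30, 31) track the month lengths.
The rule is the 28th of each month.
Next: December 2006 → December 28, 2006.
January 2007: January 28, 2007.
Next: February 2007 → February 28, 2007.

December 28, 2006; January 28, 2007; February 28, 2007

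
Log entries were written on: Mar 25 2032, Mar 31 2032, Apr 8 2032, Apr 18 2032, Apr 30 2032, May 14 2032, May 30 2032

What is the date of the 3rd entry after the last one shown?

The spacing grows by 2 each time: 6, 8, 10, 12, 14, 16 days.
Next gap: 18 days. May 30 2032 + 18 days = Jun 17 2032.
Next gap: 20 days. Jun 17 2032 + 20 days = Jul 7 2032.
Next gap: 22 days. Jul 7 2032 + 22 days = Jul 29 2032.

Jul 29 2032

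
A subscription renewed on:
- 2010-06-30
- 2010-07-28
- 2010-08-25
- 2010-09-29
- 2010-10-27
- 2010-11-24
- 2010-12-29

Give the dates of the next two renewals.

Every date is a Wednesday; gaps 28, 28, 35, 28, 28, 35 days.
Each is the last Wednesday of its month (at least one falls on the 29th or later, ruling out '4th Wednesday').
January 2011 ends with Wednesday 2011-01-26.
Last Wednesday of February 2011: 2011-02-23.

2011-01-26, 2011-02-23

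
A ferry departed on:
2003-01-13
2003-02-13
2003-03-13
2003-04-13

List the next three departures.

Each date is the 13th; the gaps (31, 28, 31) track the month lengths.
The rule is the 13th of each month.
May 2003: 2003-05-13.
June 2003: 2003-06-13.
Next: July 2003 → 2003-07-13.

2003-05-13, 2003-06-13, 2003-07-13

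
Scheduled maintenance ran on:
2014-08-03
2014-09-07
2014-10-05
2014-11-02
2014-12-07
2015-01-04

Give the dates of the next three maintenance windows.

All dates are Sundays, 35, 28, 28, 35, 28 days apart.
Specifically, the 1st Sunday of each month.
February 2015 — 1st Sunday is 2015-02-01.
1st Sunday of March 2015: 2015-03-01.
April 2015 — 1st Sunday is 2015-04-05.

2015-02-01, 2015-03-01, 2015-04-05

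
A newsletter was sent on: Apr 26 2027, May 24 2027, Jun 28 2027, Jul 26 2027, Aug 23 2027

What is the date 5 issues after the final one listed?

Jan 24 2028

All dates are Mondays, 28, 35, 28, 28 days apart.
Specifically, the 4th Monday of each month.
September 2027 — 4th Monday is Sep 27 2027.
4th Monday of October 2027: Oct 25 2027.
4th Monday of November 2027: Nov 22 2027.
4th Monday of December 2027: Dec 27 2027.
January 2028 — 4th Monday is Jan 24 2028.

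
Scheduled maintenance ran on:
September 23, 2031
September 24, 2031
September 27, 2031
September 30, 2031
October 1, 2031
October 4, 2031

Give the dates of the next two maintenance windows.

Gaps: 1, 3, 3, 1, 3 days — not constant, but cyclic with period 3.
The events fall on every Tuesday, Wednesday and Saturday.
The following Tuesday is October 7, 2031.
The following Wednesday is October 8, 2031.

October 7, 2031; October 8, 2031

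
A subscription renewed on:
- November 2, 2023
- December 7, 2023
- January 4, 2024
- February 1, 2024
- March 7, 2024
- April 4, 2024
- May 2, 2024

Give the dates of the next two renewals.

All dates are Thursdays, 35, 28, 28, 35, 28, 28 days apart.
Specifically, the 1st Thursday of each month.
1st Thursday of June 2024: June 6, 2024.
July 2024 — 1st Thursday is July 4, 2024.

June 6, 2024; July 4, 2024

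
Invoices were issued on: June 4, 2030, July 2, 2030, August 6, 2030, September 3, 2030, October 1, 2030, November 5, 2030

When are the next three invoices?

December 3, 2030; January 7, 2031; February 4, 2031

These are Tuesdays at 28- or 35-day spacing (28, 35, 28, 28, 35).
The pattern: 1st Tuesday of the month.
December 2030 — 1st Tuesday is December 3, 2030.
1st Tuesday of January 2031: January 7, 2031.
1st Tuesday of February 2031: February 4, 2031.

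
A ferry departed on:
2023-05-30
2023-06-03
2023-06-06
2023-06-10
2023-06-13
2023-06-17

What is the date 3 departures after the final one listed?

2023-06-27

Every event lands on a Tuesday or Saturday (gaps cycle 4, 3, 4, 3, 4).
So the schedule is: every Tuesday and Saturday.
The following Tuesday is 2023-06-20.
Next Saturday: 2023-06-24.
Next Tuesday: 2023-06-27.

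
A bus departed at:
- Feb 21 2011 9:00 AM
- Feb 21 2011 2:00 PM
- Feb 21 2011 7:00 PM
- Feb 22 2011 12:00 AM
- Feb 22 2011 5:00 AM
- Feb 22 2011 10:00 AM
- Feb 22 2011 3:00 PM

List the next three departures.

Spacing: 5, 5, 5, 5, 5, 5 h — constant 5 h.
Feb 22 2011 3:00 PM + 5 h = Feb 22 2011 8:00 PM.
Feb 22 2011 8:00 PM + 5 h = Feb 23 2011 1:00 AM.
Feb 23 2011 1:00 AM + 5 h = Feb 23 2011 6:00 AM.

Feb 22 2011 8:00 PM, Feb 23 2011 1:00 AM, Feb 23 2011 6:00 AM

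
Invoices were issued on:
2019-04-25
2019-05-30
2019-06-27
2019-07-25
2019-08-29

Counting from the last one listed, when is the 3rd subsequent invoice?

2019-11-28

Every date is a Thursday; gaps 35, 28, 28, 35 days.
Each is the last Thursday of its month (at least one falls on the 29th or later, ruling out '4th Thursday').
Last Thursday of September 2019: 2019-09-26.
Last Thursday of October 2019: 2019-10-31.
Last Thursday of November 2019: 2019-11-28.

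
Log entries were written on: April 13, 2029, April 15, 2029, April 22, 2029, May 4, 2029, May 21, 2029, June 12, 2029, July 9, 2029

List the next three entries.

August 10, 2029; September 16, 2029; October 28, 2029

The spacing grows by 5 each time: 2, 7, 12, 17, 22, 27 days.
Next gap: 32 days. July 9, 2029 + 32 days = August 10, 2029.
Next gap: 37 days. August 10, 2029 + 37 days = September 16, 2029.
Next gap: 42 days. September 16, 2029 + 42 days = October 28, 2029.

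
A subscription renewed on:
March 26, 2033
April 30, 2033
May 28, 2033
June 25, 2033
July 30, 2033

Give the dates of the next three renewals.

August 27, 2033; September 24, 2033; October 29, 2033

Every date is a Saturday; gaps 35, 28, 28, 35 days.
Each is the last Saturday of its month (at least one falls on the 29th or later, ruling out '4th Saturday').
Last Saturday of August 2033: August 27, 2033.
September 2033 ends with Saturday September 24, 2033.
Last Saturday of October 2033: October 29, 2033.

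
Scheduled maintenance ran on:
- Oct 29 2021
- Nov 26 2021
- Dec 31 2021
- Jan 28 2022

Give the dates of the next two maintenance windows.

Feb 25 2022, Mar 25 2022

These are Fridays with 28, 35, 28-day gaps.
Each is the final Friday of its month — Oct 29 2021 is past the 28th, so '4th Friday' doesn't fit.
February 2022 ends with Friday Feb 25 2022.
March 2022 ends with Friday Mar 25 2022.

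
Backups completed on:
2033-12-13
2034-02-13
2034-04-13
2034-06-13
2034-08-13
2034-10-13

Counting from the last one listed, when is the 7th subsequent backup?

2035-12-13

Gaps: 62, 59, 61, 61, 61 days — not constant. Every event is on the 13th of the month.
Pattern: the 13th of every 2 months.
Next: December 2034 → 2034-12-13.
Next: February 2035 → 2035-02-13.
April 2035: 2035-04-13.
June 2035: 2035-06-13.
August 2035: 2035-08-13.
Next: October 2035 → 2035-10-13.
Next: December 2035 → 2035-12-13.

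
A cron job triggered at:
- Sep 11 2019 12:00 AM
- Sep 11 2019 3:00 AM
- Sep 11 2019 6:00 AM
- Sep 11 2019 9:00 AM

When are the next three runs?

Gaps: 3, 3, 3 hours — each event is 3 hours after the previous one.
Sep 11 2019 9:00 AM + 3 h = Sep 11 2019 12:00 PM.
Sep 11 2019 12:00 PM + 3 h = Sep 11 2019 3:00 PM.
Sep 11 2019 3:00 PM + 3 h = Sep 11 2019 6:00 PM.

Sep 11 2019 12:00 PM, Sep 11 2019 3:00 PM, Sep 11 2019 6:00 PM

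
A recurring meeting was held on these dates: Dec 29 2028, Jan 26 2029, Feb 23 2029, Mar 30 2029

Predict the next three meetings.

Apr 27 2029, May 25 2029, Jun 29 2029

All Fridays; the gaps (28, 28, 35) vary with month length.
This is the last Friday of each month.
Last Friday of April 2029: Apr 27 2029.
Last Friday of May 2029: May 25 2029.
June 2029 ends with Friday Jun 29 2029.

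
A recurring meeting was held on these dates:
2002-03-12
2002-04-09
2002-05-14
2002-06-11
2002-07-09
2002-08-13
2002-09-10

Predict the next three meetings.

2002-10-08, 2002-11-12, 2002-12-10

All dates are Tuesdays, 28, 35, 28, 28, 35, 28 days apart.
Specifically, the 2nd Tuesday of each month.
2nd Tuesday of October 2002: 2002-10-08.
2nd Tuesday of November 2002: 2002-11-12.
2nd Tuesday of December 2002: 2002-12-10.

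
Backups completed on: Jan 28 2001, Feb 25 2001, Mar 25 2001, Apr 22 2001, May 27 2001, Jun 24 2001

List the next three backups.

These are Sundays at 28- or 35-day spacing (28, 28, 28, 35, 28).
The pattern: 4th Sunday of the month.
4th Sunday of July 2001: Jul 22 2001.
August 2001 — 4th Sunday is Aug 26 2001.
4th Sunday of September 2001: Sep 23 2001.

Jul 22 2001, Aug 26 2001, Sep 23 2001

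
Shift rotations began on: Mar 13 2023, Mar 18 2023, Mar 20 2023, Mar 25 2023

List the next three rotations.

Mar 27 2023, Apr 1 2023, Apr 3 2023

The gap pattern 5, 2, 5 repeats every 2 events.
These are the Mondays and Saturdays of each week.
The following Monday is Mar 27 2023.
The following Saturday is Apr 1 2023.
The following Monday is Apr 3 2023.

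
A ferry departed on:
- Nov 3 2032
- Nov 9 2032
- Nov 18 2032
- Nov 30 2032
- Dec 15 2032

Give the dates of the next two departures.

Jan 2 2033, Jan 23 2033

Gaps: 6, 9, 12, 15 days — each gap is 3 larger than the previous one.
Next gap: 18 days. Dec 15 2032 + 18 days = Jan 2 2033.
Next gap: 21 days. Jan 2 2033 + 21 days = Jan 23 2033.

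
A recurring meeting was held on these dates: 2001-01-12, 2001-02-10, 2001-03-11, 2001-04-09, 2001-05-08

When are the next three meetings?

2001-06-06, 2001-07-05, 2001-08-03

The spacing is 29, 29, 29, 29 days — always 29 days.
2001-05-08 + 29 days = 2001-06-06.
2001-06-06 + 29 days = 2001-07-05.
2001-07-05 + 29 days = 2001-08-03.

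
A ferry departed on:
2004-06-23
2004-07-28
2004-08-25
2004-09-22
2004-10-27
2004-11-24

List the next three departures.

2004-12-22, 2005-01-26, 2005-02-23

These are Wednesdays at 28- or 35-day spacing (35, 28, 28, 35, 28).
The pattern: 4th Wednesday of the month.
December 2004 — 4th Wednesday is 2004-12-22.
January 2005 — 4th Wednesday is 2005-01-26.
4th Wednesday of February 2005: 2005-02-23.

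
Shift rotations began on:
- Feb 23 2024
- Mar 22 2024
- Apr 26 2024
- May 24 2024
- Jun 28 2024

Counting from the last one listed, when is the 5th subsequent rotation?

All dates are Fridays, 28, 35, 28, 35 days apart.
Specifically, the 4th Friday of each month.
4th Friday of July 2024: Jul 26 2024.
August 2024 — 4th Friday is Aug 23 2024.
September 2024 — 4th Friday is Sep 27 2024.
October 2024 — 4th Friday is Oct 25 2024.
4th Friday of November 2024: Nov 22 2024.

Nov 22 2024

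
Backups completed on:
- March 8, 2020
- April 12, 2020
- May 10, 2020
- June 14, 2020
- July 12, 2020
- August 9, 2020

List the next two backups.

September 13, 2020; October 11, 2020

These are Sundays at 28- or 35-day spacing (35, 28, 35, 28, 28).
The pattern: 2nd Sunday of the month.
September 2020 — 2nd Sunday is September 13, 2020.
2nd Sunday of October 2020: October 11, 2020.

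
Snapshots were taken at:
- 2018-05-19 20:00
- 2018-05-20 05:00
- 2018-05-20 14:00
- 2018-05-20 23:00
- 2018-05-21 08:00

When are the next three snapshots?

The interval is a steady 9 hours (9, 9, 9, 9).
2018-05-21 08:00 + 9 h = 2018-05-21 17:00.
2018-05-21 17:00 + 9 h = 2018-05-22 02:00.
2018-05-22 02:00 + 9 h = 2018-05-22 11:00.

2018-05-21 17:00, 2018-05-22 02:00, 2018-05-22 11:00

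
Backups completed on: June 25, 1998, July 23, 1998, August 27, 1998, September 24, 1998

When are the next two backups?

October 22, 1998; November 26, 1998

These are Thursdays at 28- or 35-day spacing (28, 35, 28).
The pattern: 4th Thursday of the month.
October 1998 — 4th Thursday is October 22, 1998.
November 1998 — 4th Thursday is November 26, 1998.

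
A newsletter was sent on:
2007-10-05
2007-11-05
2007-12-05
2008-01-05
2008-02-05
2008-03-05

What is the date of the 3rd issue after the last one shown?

2008-06-05

The day-of-month is always 5 (31, 30, 31, 31, 29 days between events).
So this recurs on the 5th of each month.
April 2008: 2008-04-05.
May 2008: 2008-05-05.
June 2008: 2008-06-05.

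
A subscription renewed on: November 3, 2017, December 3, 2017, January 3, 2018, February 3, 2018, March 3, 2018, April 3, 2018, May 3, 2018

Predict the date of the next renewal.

Gaps: 30, 31, 31, 28, 31, 30 days — not constant. Every event is on the 3rd of the month.
Pattern: the 3rd of each month.
June 2018: June 3, 2018.

June 3, 2018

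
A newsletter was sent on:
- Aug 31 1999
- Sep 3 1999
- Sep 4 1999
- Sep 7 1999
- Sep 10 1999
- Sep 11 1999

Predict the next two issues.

Sep 14 1999, Sep 17 1999

Every event lands on a Tuesday or Friday or Saturday (gaps cycle 3, 1, 3, 3, 1).
So the schedule is: every Tuesday, Friday and Saturday.
Next Tuesday: Sep 14 1999.
Next Friday: Sep 17 1999.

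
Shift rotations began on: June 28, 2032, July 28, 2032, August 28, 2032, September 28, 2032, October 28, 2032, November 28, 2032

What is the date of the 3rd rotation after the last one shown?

The day-of-month is always 28 (30, 31, 31, 30, 31 days between events).
So this recurs on the 28th of each month.
Next: December 2032 → December 28, 2032.
January 2033: January 28, 2033.
Next: February 2033 → February 28, 2033.

February 28, 2033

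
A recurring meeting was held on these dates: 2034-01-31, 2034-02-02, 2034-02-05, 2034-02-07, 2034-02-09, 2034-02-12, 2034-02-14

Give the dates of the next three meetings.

2034-02-16, 2034-02-19, 2034-02-21

The gap pattern 2, 3, 2, 2, 3, 2 repeats every 3 events.
These are the Tuesdays, Thursdays and Sundays of each week.
Next Thursday: 2034-02-16.
The following Sunday is 2034-02-19.
The following Tuesday is 2034-02-21.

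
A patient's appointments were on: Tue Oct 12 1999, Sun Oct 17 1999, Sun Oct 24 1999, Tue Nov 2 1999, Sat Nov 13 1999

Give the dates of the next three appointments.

Fri Nov 26 1999, Sat Dec 11 1999, Tue Dec 28 1999

The spacing grows by 2 each time: 5, 7, 9, 11 days.
Next gap: 13 days. Sat Nov 13 1999 + 13 days = Fri Nov 26 1999.
Next gap: 15 days. Fri Nov 26 1999 + 15 days = Sat Dec 11 1999.
Next gap: 17 days. Sat Dec 11 1999 + 17 days = Tue Dec 28 1999.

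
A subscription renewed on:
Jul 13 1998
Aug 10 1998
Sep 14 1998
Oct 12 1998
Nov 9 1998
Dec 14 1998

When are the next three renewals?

All dates are Mondays, 28, 35, 28, 28, 35 days apart.
Specifically, the 2nd Monday of each month.
January 1999 — 2nd Monday is Jan 11 1999.
2nd Monday of February 1999: Feb 8 1999.
2nd Monday of March 1999: Mar 8 1999.

Jan 11 1999, Feb 8 1999, Mar 8 1999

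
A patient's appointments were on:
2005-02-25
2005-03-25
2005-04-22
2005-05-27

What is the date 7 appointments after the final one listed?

Gaps: 28, 28, 35 days — a mix of 28 and 35. Every date is a Friday.
Each is the 4th Friday of its month.
4th Friday of June 2005: 2005-06-24.
July 2005 — 4th Friday is 2005-07-22.
August 2005 — 4th Friday is 2005-08-26.
4th Friday of September 2005: 2005-09-23.
October 2005 — 4th Friday is 2005-10-28.
November 2005 — 4th Friday is 2005-11-25.
December 2005 — 4th Friday is 2005-12-23.

2005-12-23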